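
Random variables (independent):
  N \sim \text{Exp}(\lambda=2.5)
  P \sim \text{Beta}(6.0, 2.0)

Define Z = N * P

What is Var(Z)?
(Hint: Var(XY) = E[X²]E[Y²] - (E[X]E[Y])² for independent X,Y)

Var(XY) = E[X²]E[Y²] - (E[X]E[Y])²
E[N] = 0.4, Var(N) = 0.16
E[P] = 0.75, Var(P) = 0.020833333
E[N²] = 0.16 + 0.4² = 0.32
E[P²] = 0.020833333 + 0.75² = 0.58333333
Var(Z) = 0.32*0.58333333 - (0.4*0.75)²
= 0.18666667 - 0.09 = 0.096666667

0.096666667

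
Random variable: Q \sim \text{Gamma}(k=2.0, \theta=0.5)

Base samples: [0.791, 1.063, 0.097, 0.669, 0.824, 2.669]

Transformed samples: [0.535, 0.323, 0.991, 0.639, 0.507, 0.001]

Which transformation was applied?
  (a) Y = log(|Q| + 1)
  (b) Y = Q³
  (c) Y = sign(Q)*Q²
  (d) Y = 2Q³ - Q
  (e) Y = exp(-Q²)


Checking option (e) Y = exp(-Q²):
  Q = 0.791 -> Y = 0.535 ✓
  Q = 1.063 -> Y = 0.323 ✓
  Q = 0.097 -> Y = 0.991 ✓
All samples match this transformation.

(e) exp(-Q²)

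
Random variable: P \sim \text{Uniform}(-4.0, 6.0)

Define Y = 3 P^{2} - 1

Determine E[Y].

E[Y] = 3*E[P²] - 1
E[P] = 1
E[P²] = Var(P) + (E[P])² = 8.3333333 + 1 = 9.3333333
E[Y] = 3*9.3333333 - 1 = 27

27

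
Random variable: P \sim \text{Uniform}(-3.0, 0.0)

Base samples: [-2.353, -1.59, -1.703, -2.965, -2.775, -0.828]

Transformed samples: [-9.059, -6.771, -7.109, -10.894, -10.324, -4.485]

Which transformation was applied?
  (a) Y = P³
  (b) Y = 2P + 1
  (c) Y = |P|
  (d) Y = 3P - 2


Checking option (d) Y = 3P - 2:
  P = -2.353 -> Y = -9.059 ✓
  P = -1.59 -> Y = -6.771 ✓
  P = -1.703 -> Y = -7.109 ✓
All samples match this transformation.

(d) 3P - 2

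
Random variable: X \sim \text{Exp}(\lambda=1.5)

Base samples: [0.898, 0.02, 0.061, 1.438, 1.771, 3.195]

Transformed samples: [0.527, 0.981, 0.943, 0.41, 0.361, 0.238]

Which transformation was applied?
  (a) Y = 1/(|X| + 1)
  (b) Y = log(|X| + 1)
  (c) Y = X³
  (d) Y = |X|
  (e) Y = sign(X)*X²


Checking option (a) Y = 1/(|X| + 1):
  X = 0.898 -> Y = 0.527 ✓
  X = 0.02 -> Y = 0.981 ✓
  X = 0.061 -> Y = 0.943 ✓
All samples match this transformation.

(a) 1/(|X| + 1)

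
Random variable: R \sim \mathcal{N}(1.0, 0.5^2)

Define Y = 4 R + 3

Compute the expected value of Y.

For Y = 4R + 3:
E[Y] = 4 * E[R] + 3
E[R] = 1.0 = 1
E[Y] = 4 * 1 + 3 = 7

7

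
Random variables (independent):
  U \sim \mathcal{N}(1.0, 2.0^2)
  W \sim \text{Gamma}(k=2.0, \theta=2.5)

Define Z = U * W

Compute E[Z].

For independent RVs: E[XY] = E[X]*E[Y]
E[U] = 1
E[W] = 5
E[Z] = 1 * 5 = 5

5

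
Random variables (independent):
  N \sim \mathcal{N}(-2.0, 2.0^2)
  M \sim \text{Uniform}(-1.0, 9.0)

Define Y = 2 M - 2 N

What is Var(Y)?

For independent RVs: Var(aX + bY) = a²Var(X) + b²Var(Y)
Var(N) = 4
Var(M) = 8.3333333
Var(Y) = (-2)²*4 + 2²*8.3333333
= 4*4 + 4*8.3333333 = 49.333333

49.333333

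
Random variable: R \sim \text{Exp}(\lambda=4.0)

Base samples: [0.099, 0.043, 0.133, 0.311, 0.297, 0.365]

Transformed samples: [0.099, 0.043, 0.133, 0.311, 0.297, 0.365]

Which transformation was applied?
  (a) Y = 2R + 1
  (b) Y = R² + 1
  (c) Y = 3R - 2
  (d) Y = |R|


Checking option (d) Y = |R|:
  R = 0.099 -> Y = 0.099 ✓
  R = 0.043 -> Y = 0.043 ✓
  R = 0.133 -> Y = 0.133 ✓
All samples match this transformation.

(d) |R|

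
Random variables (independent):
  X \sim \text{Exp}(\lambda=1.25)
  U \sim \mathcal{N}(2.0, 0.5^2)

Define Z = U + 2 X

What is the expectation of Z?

E[Z] = 2*E[X] + 1*E[U]
E[X] = 0.8
E[U] = 2
E[Z] = 2*0.8 + 1*2 = 3.6

3.6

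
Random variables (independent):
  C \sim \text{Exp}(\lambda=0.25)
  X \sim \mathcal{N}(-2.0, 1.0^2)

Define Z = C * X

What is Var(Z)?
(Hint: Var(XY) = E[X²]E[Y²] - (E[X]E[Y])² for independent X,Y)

Var(XY) = E[X²]E[Y²] - (E[X]E[Y])²
E[C] = 4, Var(C) = 16
E[X] = -2, Var(X) = 1
E[C²] = 16 + 4² = 32
E[X²] = 1 + (-2)² = 5
Var(Z) = 32*5 - (4*(-2))²
= 160 - 64 = 96

96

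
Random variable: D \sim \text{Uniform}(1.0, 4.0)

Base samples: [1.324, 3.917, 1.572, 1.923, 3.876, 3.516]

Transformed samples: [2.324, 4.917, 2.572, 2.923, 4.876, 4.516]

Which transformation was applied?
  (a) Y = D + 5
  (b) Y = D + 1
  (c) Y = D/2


Checking option (b) Y = D + 1:
  D = 1.324 -> Y = 2.324 ✓
  D = 3.917 -> Y = 4.917 ✓
  D = 1.572 -> Y = 2.572 ✓
All samples match this transformation.

(b) D + 1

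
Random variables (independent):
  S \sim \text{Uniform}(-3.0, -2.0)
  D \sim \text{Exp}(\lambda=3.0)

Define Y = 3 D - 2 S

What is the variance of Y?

For independent RVs: Var(aX + bY) = a²Var(X) + b²Var(Y)
Var(S) = 0.083333333
Var(D) = 0.11111111
Var(Y) = (-2)²*0.083333333 + 3²*0.11111111
= 4*0.083333333 + 9*0.11111111 = 1.3333333

1.3333333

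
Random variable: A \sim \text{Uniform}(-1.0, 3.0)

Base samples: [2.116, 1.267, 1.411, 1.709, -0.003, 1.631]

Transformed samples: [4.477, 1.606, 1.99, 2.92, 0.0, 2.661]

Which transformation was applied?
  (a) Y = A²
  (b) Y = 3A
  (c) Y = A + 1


Checking option (a) Y = A²:
  A = 2.116 -> Y = 4.477 ✓
  A = 1.267 -> Y = 1.606 ✓
  A = 1.411 -> Y = 1.99 ✓
All samples match this transformation.

(a) A²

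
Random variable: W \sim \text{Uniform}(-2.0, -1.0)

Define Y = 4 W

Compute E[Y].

For Y = 4W:
E[Y] = 4 * E[W]
E[W] = (-2 - 1)/2 = -1.5
E[Y] = 4 * (-1.5) = -6

-6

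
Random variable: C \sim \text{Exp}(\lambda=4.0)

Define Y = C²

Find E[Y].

Using E[X²] = Var(X) + (E[X])²:
E[C] = 0.25
Var(C) = 1/4.0^2 = 0.0625
E[C²] = 0.0625 + 0.25² = 0.0625 + 0.0625 = 0.125

0.125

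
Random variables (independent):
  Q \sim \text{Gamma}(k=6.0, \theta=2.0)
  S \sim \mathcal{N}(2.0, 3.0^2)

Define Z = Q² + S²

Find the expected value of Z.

E[Z] = E[Q²] + E[S²]
E[Q²] = Var(Q) + E[Q]² = 24 + 144 = 168
E[S²] = Var(S) + E[S]² = 9 + 4 = 13
E[Z] = 168 + 13 = 181

181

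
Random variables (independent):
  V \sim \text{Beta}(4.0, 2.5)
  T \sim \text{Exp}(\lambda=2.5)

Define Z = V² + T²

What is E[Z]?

E[Z] = E[V²] + E[T²]
E[V²] = Var(V) + E[V]² = 0.031558185 + 0.37869822 = 0.41025641
E[T²] = Var(T) + E[T]² = 0.16 + 0.16 = 0.32
E[Z] = 0.41025641 + 0.32 = 0.73025641

0.73025641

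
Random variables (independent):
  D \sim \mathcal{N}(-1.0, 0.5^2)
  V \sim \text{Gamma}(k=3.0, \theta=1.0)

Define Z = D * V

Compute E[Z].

For independent RVs: E[XY] = E[X]*E[Y]
E[D] = -1
E[V] = 3
E[Z] = -1 * 3 = -3

-3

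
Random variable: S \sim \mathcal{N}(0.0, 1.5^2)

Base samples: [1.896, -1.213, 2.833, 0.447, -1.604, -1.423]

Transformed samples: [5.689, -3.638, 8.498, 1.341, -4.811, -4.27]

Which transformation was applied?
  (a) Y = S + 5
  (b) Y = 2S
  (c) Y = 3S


Checking option (c) Y = 3S:
  S = 1.896 -> Y = 5.689 ✓
  S = -1.213 -> Y = -3.638 ✓
  S = 2.833 -> Y = 8.498 ✓
All samples match this transformation.

(c) 3S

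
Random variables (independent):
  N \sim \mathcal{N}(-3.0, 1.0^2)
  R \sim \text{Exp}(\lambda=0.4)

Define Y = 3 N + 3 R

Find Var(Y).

For independent RVs: Var(aX + bY) = a²Var(X) + b²Var(Y)
Var(N) = 1
Var(R) = 6.25
Var(Y) = 3²*1 + 3²*6.25
= 9*1 + 9*6.25 = 65.25

65.25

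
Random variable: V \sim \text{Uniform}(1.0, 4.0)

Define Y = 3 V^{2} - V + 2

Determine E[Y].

E[Y] = 3*E[V²] - 1*E[V] + 2
E[V] = 2.5
E[V²] = Var(V) + (E[V])² = 0.75 + 6.25 = 7
E[Y] = 3*7 - 1*2.5 + 2 = 20.5

20.5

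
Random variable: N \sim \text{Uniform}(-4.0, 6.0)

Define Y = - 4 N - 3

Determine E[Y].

For Y = -4N - 3:
E[Y] = -4 * E[N] - 3
E[N] = (-4 + 6)/2 = 1
E[Y] = -4 * 1 - 3 = -7

-7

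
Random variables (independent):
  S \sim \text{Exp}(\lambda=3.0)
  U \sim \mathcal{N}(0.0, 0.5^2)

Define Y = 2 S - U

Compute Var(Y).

For independent RVs: Var(aX + bY) = a²Var(X) + b²Var(Y)
Var(S) = 0.11111111
Var(U) = 0.25
Var(Y) = 2²*0.11111111 + (-1)²*0.25
= 4*0.11111111 + 1*0.25 = 0.69444444

0.69444444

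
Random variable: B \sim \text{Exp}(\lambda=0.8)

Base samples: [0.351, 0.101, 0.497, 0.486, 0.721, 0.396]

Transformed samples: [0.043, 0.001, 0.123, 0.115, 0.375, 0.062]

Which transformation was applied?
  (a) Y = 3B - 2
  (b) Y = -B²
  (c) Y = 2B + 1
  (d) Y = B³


Checking option (d) Y = B³:
  B = 0.351 -> Y = 0.043 ✓
  B = 0.101 -> Y = 0.001 ✓
  B = 0.497 -> Y = 0.123 ✓
All samples match this transformation.

(d) B³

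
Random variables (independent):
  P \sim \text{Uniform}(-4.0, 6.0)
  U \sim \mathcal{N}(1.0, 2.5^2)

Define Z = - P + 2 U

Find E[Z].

E[Z] = -1*E[P] + 2*E[U]
E[P] = 1
E[U] = 1
E[Z] = -1*1 + 2*1 = 1

1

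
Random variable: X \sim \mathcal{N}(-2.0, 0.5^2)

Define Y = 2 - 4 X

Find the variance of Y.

For Y = aX + b: Var(Y) = a² * Var(X)
Var(X) = 0.5^2 = 0.25
Var(Y) = (-4)² * 0.25 = 16 * 0.25 = 4

4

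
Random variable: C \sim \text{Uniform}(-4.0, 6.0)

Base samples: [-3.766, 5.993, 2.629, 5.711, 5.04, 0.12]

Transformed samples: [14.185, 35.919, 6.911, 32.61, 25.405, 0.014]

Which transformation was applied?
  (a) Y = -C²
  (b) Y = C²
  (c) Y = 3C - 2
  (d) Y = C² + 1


Checking option (b) Y = C²:
  C = -3.766 -> Y = 14.185 ✓
  C = 5.993 -> Y = 35.919 ✓
  C = 2.629 -> Y = 6.911 ✓
All samples match this transformation.

(b) C²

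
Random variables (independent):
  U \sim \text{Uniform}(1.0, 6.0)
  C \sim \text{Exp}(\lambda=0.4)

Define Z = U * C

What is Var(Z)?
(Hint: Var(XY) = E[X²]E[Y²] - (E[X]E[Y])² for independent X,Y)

Var(XY) = E[X²]E[Y²] - (E[X]E[Y])²
E[U] = 3.5, Var(U) = 2.0833333
E[C] = 2.5, Var(C) = 6.25
E[U²] = 2.0833333 + 3.5² = 14.333333
E[C²] = 6.25 + 2.5² = 12.5
Var(Z) = 14.333333*12.5 - (3.5*2.5)²
= 179.16667 - 76.5625 = 102.60417

102.60417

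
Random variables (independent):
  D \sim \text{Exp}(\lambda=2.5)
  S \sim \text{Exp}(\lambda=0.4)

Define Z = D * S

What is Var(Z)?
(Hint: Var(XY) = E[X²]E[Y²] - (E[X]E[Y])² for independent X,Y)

Var(XY) = E[X²]E[Y²] - (E[X]E[Y])²
E[D] = 0.4, Var(D) = 0.16
E[S] = 2.5, Var(S) = 6.25
E[D²] = 0.16 + 0.4² = 0.32
E[S²] = 6.25 + 2.5² = 12.5
Var(Z) = 0.32*12.5 - (0.4*2.5)²
= 4 - 1 = 3

3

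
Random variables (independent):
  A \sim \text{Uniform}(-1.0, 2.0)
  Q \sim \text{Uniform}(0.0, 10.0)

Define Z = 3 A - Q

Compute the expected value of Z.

E[Z] = 3*E[A] - 1*E[Q]
E[A] = 0.5
E[Q] = 5
E[Z] = 3*0.5 - 1*5 = -3.5

-3.5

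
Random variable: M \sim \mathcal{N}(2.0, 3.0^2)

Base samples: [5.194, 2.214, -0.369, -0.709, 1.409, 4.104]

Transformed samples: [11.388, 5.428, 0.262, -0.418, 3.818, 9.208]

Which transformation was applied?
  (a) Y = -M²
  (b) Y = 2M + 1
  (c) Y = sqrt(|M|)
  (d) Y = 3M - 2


Checking option (b) Y = 2M + 1:
  M = 5.194 -> Y = 11.388 ✓
  M = 2.214 -> Y = 5.428 ✓
  M = -0.369 -> Y = 0.262 ✓
All samples match this transformation.

(b) 2M + 1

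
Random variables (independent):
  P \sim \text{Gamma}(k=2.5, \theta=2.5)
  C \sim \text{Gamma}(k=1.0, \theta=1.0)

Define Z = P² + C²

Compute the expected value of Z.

E[Z] = E[P²] + E[C²]
E[P²] = Var(P) + E[P]² = 15.625 + 39.0625 = 54.6875
E[C²] = Var(C) + E[C]² = 1 + 1 = 2
E[Z] = 54.6875 + 2 = 56.6875

56.6875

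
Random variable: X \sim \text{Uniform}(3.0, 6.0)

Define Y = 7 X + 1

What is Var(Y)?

For Y = aX + b: Var(Y) = a² * Var(X)
Var(X) = (6 - 3)^2/12 = 0.75
Var(Y) = 7² * 0.75 = 49 * 0.75 = 36.75

36.75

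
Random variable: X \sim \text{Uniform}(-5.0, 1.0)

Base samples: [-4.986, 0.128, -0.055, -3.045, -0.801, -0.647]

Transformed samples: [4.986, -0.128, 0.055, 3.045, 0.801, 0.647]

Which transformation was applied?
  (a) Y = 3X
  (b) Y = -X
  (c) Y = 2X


Checking option (b) Y = -X:
  X = -4.986 -> Y = 4.986 ✓
  X = 0.128 -> Y = -0.128 ✓
  X = -0.055 -> Y = 0.055 ✓
All samples match this transformation.

(b) -X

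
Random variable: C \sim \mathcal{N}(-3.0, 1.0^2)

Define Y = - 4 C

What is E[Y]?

For Y = -4C:
E[Y] = -4 * E[C]
E[C] = -3.0 = -3
E[Y] = -4 * (-3) = 12

12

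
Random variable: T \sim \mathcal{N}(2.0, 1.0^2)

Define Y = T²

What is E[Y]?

E[T²] = Var(T) + (E[T])² = 1 + 4 = 5

5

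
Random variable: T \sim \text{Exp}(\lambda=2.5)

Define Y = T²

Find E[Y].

Using E[X²] = Var(X) + (E[X])²:
E[T] = 0.4
Var(T) = 1/2.5^2 = 0.16
E[T²] = 0.16 + 0.4² = 0.16 + 0.16 = 0.32

0.32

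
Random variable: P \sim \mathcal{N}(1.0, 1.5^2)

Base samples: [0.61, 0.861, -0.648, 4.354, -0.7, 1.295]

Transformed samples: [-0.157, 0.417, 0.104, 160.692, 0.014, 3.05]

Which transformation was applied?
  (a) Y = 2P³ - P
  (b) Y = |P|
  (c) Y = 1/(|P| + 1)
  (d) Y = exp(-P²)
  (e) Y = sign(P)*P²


Checking option (a) Y = 2P³ - P:
  P = 0.61 -> Y = -0.157 ✓
  P = 0.861 -> Y = 0.417 ✓
  P = -0.648 -> Y = 0.104 ✓
All samples match this transformation.

(a) 2P³ - P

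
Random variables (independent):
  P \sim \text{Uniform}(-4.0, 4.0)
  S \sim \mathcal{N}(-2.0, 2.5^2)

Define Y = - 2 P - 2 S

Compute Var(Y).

For independent RVs: Var(aX + bY) = a²Var(X) + b²Var(Y)
Var(P) = 5.3333333
Var(S) = 6.25
Var(Y) = (-2)²*5.3333333 + (-2)²*6.25
= 4*5.3333333 + 4*6.25 = 46.333333

46.333333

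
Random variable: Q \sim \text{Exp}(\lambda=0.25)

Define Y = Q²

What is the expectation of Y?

Using E[X²] = Var(X) + (E[X])²:
E[Q] = 4
Var(Q) = 1/0.25^2 = 16
E[Q²] = 16 + 4² = 16 + 16 = 32

32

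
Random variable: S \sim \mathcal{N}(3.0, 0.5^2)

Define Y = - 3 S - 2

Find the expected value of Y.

For Y = -3S - 2:
E[Y] = -3 * E[S] - 2
E[S] = 3.0 = 3
E[Y] = -3 * 3 - 2 = -11

-11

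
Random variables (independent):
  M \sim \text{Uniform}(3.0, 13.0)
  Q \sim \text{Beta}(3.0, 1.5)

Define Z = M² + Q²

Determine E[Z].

E[Z] = E[M²] + E[Q²]
E[M²] = Var(M) + E[M]² = 8.3333333 + 64 = 72.333333
E[Q²] = Var(Q) + E[Q]² = 0.04040404 + 0.44444444 = 0.48484848
E[Z] = 72.333333 + 0.48484848 = 72.818182

72.818182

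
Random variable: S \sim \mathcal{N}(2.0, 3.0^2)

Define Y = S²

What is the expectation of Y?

Using E[X²] = Var(X) + (E[X])²:
E[S] = 2
Var(S) = 3.0^2 = 9
E[S²] = 9 + 2² = 9 + 4 = 13

13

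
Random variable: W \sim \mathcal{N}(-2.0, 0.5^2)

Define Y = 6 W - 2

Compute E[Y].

For Y = 6W - 2:
E[Y] = 6 * E[W] - 2
E[W] = -2.0 = -2
E[Y] = 6 * (-2) - 2 = -14

-14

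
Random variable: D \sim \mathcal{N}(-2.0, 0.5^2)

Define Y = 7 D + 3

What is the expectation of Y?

For Y = 7D + 3:
E[Y] = 7 * E[D] + 3
E[D] = -2.0 = -2
E[Y] = 7 * (-2) + 3 = -11

-11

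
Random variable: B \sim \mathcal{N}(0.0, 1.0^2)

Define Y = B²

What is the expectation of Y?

Using E[X²] = Var(X) + (E[X])²:
E[B] = 0
Var(B) = 1.0^2 = 1
E[B²] = 1 + 0² = 1 + 0 = 1

1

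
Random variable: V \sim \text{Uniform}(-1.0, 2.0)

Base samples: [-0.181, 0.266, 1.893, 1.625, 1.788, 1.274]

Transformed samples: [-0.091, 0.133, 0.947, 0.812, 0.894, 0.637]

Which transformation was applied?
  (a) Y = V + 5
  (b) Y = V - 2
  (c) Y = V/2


Checking option (c) Y = V/2:
  V = -0.181 -> Y = -0.091 ✓
  V = 0.266 -> Y = 0.133 ✓
  V = 1.893 -> Y = 0.947 ✓
All samples match this transformation.

(c) V/2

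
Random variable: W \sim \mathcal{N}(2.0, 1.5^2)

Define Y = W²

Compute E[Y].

E[W²] = Var(W) + (E[W])² = 2.25 + 4 = 6.25

6.25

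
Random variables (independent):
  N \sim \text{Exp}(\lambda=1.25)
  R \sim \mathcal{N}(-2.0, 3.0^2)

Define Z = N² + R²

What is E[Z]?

E[Z] = E[N²] + E[R²]
E[N²] = Var(N) + E[N]² = 0.64 + 0.64 = 1.28
E[R²] = Var(R) + E[R]² = 9 + 4 = 13
E[Z] = 1.28 + 13 = 14.28

14.28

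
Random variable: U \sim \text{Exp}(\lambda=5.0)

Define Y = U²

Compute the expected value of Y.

Using E[X²] = Var(X) + (E[X])²:
E[U] = 0.2
Var(U) = 1/5.0^2 = 0.04
E[U²] = 0.04 + 0.2² = 0.04 + 0.04 = 0.08

0.08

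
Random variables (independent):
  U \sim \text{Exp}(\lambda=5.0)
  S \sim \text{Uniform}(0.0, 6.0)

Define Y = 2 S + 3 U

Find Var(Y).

For independent RVs: Var(aX + bY) = a²Var(X) + b²Var(Y)
Var(U) = 0.04
Var(S) = 3
Var(Y) = 3²*0.04 + 2²*3
= 9*0.04 + 4*3 = 12.36

12.36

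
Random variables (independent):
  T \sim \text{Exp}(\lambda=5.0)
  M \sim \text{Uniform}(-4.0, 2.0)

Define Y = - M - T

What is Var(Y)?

For independent RVs: Var(aX + bY) = a²Var(X) + b²Var(Y)
Var(T) = 0.04
Var(M) = 3
Var(Y) = (-1)²*0.04 + (-1)²*3
= 1*0.04 + 1*3 = 3.04

3.04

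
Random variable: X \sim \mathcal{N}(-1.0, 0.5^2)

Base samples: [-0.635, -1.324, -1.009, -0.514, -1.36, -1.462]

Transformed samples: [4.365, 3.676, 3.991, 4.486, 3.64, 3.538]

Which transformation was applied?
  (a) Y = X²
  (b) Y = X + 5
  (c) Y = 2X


Checking option (b) Y = X + 5:
  X = -0.635 -> Y = 4.365 ✓
  X = -1.324 -> Y = 3.676 ✓
  X = -1.009 -> Y = 3.991 ✓
All samples match this transformation.

(b) X + 5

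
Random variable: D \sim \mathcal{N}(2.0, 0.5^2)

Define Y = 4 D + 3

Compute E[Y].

For Y = 4D + 3:
E[Y] = 4 * E[D] + 3
E[D] = 2.0 = 2
E[Y] = 4 * 2 + 3 = 11

11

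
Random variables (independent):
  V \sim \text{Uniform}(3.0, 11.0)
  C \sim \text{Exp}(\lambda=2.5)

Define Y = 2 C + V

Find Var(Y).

For independent RVs: Var(aX + bY) = a²Var(X) + b²Var(Y)
Var(V) = 5.3333333
Var(C) = 0.16
Var(Y) = 1²*5.3333333 + 2²*0.16
= 1*5.3333333 + 4*0.16 = 5.9733333

5.9733333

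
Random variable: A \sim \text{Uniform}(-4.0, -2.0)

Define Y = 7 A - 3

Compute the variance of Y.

For Y = aA + b: Var(Y) = a² * Var(A)
Var(A) = (-2 + 4)^2/12 = 0.33333333
Var(Y) = 7² * 0.33333333 = 49 * 0.33333333 = 16.333333

16.333333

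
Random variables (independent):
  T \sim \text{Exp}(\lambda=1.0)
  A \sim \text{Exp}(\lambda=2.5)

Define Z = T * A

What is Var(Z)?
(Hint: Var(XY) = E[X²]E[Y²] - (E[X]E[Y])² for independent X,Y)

Var(XY) = E[X²]E[Y²] - (E[X]E[Y])²
E[T] = 1, Var(T) = 1
E[A] = 0.4, Var(A) = 0.16
E[T²] = 1 + 1² = 2
E[A²] = 0.16 + 0.4² = 0.32
Var(Z) = 2*0.32 - (1*0.4)²
= 0.64 - 0.16 = 0.48

0.48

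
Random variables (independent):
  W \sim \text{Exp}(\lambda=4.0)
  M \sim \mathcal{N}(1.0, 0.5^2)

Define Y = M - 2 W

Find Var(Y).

For independent RVs: Var(aX + bY) = a²Var(X) + b²Var(Y)
Var(W) = 0.0625
Var(M) = 0.25
Var(Y) = (-2)²*0.0625 + 1²*0.25
= 4*0.0625 + 1*0.25 = 0.5

0.5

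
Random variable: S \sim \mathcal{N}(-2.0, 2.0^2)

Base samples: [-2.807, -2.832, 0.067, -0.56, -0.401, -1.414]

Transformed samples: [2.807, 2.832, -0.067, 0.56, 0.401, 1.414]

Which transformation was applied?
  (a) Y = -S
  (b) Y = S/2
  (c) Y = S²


Checking option (a) Y = -S:
  S = -2.807 -> Y = 2.807 ✓
  S = -2.832 -> Y = 2.832 ✓
  S = 0.067 -> Y = -0.067 ✓
All samples match this transformation.

(a) -S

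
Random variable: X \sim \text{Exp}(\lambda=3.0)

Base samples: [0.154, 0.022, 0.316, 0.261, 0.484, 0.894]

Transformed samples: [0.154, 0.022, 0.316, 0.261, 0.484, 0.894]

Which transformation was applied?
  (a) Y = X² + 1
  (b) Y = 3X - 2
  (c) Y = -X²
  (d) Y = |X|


Checking option (d) Y = |X|:
  X = 0.154 -> Y = 0.154 ✓
  X = 0.022 -> Y = 0.022 ✓
  X = 0.316 -> Y = 0.316 ✓
All samples match this transformation.

(d) |X|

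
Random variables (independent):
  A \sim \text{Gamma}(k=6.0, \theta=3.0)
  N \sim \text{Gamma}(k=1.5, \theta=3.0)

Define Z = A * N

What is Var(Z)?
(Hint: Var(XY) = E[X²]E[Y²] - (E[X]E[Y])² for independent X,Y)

Var(XY) = E[X²]E[Y²] - (E[X]E[Y])²
E[A] = 18, Var(A) = 54
E[N] = 4.5, Var(N) = 13.5
E[A²] = 54 + 18² = 378
E[N²] = 13.5 + 4.5² = 33.75
Var(Z) = 378*33.75 - (18*4.5)²
= 12757.5 - 6561 = 6196.5

6196.5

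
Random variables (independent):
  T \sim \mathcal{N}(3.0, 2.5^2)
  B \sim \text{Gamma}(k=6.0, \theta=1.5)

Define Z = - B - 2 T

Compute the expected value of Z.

E[Z] = -2*E[T] - 1*E[B]
E[T] = 3
E[B] = 9
E[Z] = -2*3 - 1*9 = -15

-15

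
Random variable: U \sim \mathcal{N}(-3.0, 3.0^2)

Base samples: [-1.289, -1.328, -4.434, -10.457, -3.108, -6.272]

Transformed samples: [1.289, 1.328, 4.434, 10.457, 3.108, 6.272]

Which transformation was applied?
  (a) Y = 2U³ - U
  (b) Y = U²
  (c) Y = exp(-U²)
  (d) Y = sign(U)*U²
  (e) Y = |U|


Checking option (e) Y = |U|:
  U = -1.289 -> Y = 1.289 ✓
  U = -1.328 -> Y = 1.328 ✓
  U = -4.434 -> Y = 4.434 ✓
All samples match this transformation.

(e) |U|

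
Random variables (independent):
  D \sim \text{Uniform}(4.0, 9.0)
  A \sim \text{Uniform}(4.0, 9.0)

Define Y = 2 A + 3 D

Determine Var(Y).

For independent RVs: Var(aX + bY) = a²Var(X) + b²Var(Y)
Var(D) = 2.0833333
Var(A) = 2.0833333
Var(Y) = 3²*2.0833333 + 2²*2.0833333
= 9*2.0833333 + 4*2.0833333 = 27.083333

27.083333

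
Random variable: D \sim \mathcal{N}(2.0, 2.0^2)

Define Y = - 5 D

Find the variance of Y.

For Y = aD + b: Var(Y) = a² * Var(D)
Var(D) = 2.0^2 = 4
Var(Y) = (-5)² * 4 = 25 * 4 = 100

100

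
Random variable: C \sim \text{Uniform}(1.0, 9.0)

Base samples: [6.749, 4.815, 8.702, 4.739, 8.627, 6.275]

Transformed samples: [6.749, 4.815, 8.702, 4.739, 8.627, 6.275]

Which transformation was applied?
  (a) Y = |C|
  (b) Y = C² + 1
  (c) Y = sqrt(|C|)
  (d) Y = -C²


Checking option (a) Y = |C|:
  C = 6.749 -> Y = 6.749 ✓
  C = 4.815 -> Y = 4.815 ✓
  C = 8.702 -> Y = 8.702 ✓
All samples match this transformation.

(a) |C|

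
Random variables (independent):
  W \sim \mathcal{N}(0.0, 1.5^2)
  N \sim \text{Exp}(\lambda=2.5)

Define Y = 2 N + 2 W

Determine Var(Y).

For independent RVs: Var(aX + bY) = a²Var(X) + b²Var(Y)
Var(W) = 2.25
Var(N) = 0.16
Var(Y) = 2²*2.25 + 2²*0.16
= 4*2.25 + 4*0.16 = 9.64

9.64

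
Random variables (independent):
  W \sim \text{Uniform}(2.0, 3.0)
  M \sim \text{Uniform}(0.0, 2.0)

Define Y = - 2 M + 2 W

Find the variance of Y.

For independent RVs: Var(aX + bY) = a²Var(X) + b²Var(Y)
Var(W) = 0.083333333
Var(M) = 0.33333333
Var(Y) = 2²*0.083333333 + (-2)²*0.33333333
= 4*0.083333333 + 4*0.33333333 = 1.6666667

1.6666667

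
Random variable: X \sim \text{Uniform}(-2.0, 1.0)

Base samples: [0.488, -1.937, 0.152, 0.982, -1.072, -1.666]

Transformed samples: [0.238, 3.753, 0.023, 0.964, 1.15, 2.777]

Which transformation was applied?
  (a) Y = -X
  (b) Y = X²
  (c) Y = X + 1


Checking option (b) Y = X²:
  X = 0.488 -> Y = 0.238 ✓
  X = -1.937 -> Y = 3.753 ✓
  X = 0.152 -> Y = 0.023 ✓
All samples match this transformation.

(b) X²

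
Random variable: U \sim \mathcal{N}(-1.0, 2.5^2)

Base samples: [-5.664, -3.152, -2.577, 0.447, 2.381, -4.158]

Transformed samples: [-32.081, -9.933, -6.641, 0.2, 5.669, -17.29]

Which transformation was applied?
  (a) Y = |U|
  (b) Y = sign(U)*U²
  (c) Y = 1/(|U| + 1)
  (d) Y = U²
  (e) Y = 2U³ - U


Checking option (b) Y = sign(U)*U²:
  U = -5.664 -> Y = -32.081 ✓
  U = -3.152 -> Y = -9.933 ✓
  U = -2.577 -> Y = -6.641 ✓
All samples match this transformation.

(b) sign(U)*U²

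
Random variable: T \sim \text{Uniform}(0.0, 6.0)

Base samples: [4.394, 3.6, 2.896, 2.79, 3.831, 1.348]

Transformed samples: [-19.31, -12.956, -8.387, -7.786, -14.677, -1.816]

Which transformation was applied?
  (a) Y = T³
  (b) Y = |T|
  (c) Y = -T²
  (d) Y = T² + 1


Checking option (c) Y = -T²:
  T = 4.394 -> Y = -19.31 ✓
  T = 3.6 -> Y = -12.956 ✓
  T = 2.896 -> Y = -8.387 ✓
All samples match this transformation.

(c) -T²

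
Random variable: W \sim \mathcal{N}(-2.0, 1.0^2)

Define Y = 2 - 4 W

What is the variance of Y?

For Y = aW + b: Var(Y) = a² * Var(W)
Var(W) = 1.0^2 = 1
Var(Y) = (-4)² * 1 = 16 * 1 = 16

16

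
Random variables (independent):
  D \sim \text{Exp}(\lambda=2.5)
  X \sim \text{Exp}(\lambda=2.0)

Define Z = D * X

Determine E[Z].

For independent RVs: E[XY] = E[X]*E[Y]
E[D] = 0.4
E[X] = 0.5
E[Z] = 0.4 * 0.5 = 0.2

0.2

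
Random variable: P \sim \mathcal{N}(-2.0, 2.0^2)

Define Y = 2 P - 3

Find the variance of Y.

For Y = aP + b: Var(Y) = a² * Var(P)
Var(P) = 2.0^2 = 4
Var(Y) = 2² * 4 = 4 * 4 = 16

16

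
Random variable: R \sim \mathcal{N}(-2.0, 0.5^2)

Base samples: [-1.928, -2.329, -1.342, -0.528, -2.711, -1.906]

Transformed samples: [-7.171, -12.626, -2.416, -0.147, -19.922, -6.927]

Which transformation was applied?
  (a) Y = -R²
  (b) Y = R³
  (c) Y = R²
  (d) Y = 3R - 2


Checking option (b) Y = R³:
  R = -1.928 -> Y = -7.171 ✓
  R = -2.329 -> Y = -12.626 ✓
  R = -1.342 -> Y = -2.416 ✓
All samples match this transformation.

(b) R³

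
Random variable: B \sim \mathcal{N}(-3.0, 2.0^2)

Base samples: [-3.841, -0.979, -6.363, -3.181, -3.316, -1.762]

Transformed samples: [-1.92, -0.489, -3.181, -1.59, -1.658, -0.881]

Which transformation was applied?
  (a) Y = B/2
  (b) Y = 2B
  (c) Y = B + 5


Checking option (a) Y = B/2:
  B = -3.841 -> Y = -1.92 ✓
  B = -0.979 -> Y = -0.489 ✓
  B = -6.363 -> Y = -3.181 ✓
All samples match this transformation.

(a) B/2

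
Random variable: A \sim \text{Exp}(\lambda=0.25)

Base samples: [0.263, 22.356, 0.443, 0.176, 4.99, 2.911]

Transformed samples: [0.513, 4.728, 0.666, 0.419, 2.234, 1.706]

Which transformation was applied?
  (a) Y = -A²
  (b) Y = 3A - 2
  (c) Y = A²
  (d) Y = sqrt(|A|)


Checking option (d) Y = sqrt(|A|):
  A = 0.263 -> Y = 0.513 ✓
  A = 22.356 -> Y = 4.728 ✓
  A = 0.443 -> Y = 0.666 ✓
All samples match this transformation.

(d) sqrt(|A|)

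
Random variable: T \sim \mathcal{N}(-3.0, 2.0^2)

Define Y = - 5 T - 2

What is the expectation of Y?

For Y = -5T - 2:
E[Y] = -5 * E[T] - 2
E[T] = -3.0 = -3
E[Y] = -5 * (-3) - 2 = 13

13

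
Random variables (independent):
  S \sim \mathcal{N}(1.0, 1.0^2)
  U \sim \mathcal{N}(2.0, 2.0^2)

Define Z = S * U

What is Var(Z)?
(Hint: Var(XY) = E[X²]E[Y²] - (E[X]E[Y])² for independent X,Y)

Var(XY) = E[X²]E[Y²] - (E[X]E[Y])²
E[S] = 1, Var(S) = 1
E[U] = 2, Var(U) = 4
E[S²] = 1 + 1² = 2
E[U²] = 4 + 2² = 8
Var(Z) = 2*8 - (1*2)²
= 16 - 4 = 12

12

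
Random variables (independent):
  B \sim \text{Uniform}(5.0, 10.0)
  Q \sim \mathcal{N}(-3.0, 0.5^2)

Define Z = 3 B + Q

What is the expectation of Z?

E[Z] = 3*E[B] + 1*E[Q]
E[B] = 7.5
E[Q] = -3
E[Z] = 3*7.5 + 1*(-3) = 19.5

19.5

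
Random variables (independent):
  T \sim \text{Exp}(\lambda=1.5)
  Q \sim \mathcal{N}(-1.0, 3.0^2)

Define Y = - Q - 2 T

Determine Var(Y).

For independent RVs: Var(aX + bY) = a²Var(X) + b²Var(Y)
Var(T) = 0.44444444
Var(Q) = 9
Var(Y) = (-2)²*0.44444444 + (-1)²*9
= 4*0.44444444 + 1*9 = 10.777778

10.777778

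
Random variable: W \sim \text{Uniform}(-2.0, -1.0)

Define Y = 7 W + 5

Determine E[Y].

For Y = 7W + 5:
E[Y] = 7 * E[W] + 5
E[W] = (-2 - 1)/2 = -1.5
E[Y] = 7 * (-1.5) + 5 = -5.5

-5.5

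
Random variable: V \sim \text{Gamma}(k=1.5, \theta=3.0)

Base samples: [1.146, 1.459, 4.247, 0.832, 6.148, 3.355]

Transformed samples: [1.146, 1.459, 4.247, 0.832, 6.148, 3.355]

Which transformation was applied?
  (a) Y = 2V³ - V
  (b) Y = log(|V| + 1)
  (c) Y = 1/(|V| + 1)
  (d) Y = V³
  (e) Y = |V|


Checking option (e) Y = |V|:
  V = 1.146 -> Y = 1.146 ✓
  V = 1.459 -> Y = 1.459 ✓
  V = 4.247 -> Y = 4.247 ✓
All samples match this transformation.

(e) |V|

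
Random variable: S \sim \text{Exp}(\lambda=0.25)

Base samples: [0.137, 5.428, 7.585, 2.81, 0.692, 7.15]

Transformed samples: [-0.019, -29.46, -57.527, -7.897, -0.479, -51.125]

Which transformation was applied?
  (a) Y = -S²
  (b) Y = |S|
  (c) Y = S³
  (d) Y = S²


Checking option (a) Y = -S²:
  S = 0.137 -> Y = -0.019 ✓
  S = 5.428 -> Y = -29.46 ✓
  S = 7.585 -> Y = -57.527 ✓
All samples match this transformation.

(a) -S²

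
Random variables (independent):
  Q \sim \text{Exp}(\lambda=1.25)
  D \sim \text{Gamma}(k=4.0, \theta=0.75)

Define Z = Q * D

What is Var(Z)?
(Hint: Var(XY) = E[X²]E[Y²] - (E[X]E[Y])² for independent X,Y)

Var(XY) = E[X²]E[Y²] - (E[X]E[Y])²
E[Q] = 0.8, Var(Q) = 0.64
E[D] = 3, Var(D) = 2.25
E[Q²] = 0.64 + 0.8² = 1.28
E[D²] = 2.25 + 3² = 11.25
Var(Z) = 1.28*11.25 - (0.8*3)²
= 14.4 - 5.76 = 8.64

8.64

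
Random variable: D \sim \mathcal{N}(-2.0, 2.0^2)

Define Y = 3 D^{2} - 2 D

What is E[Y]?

E[Y] = 3*E[D²] - 2*E[D]
E[D] = -2
E[D²] = Var(D) + (E[D])² = 4 + 4 = 8
E[Y] = 3*8 - 2*(-2) = 28

28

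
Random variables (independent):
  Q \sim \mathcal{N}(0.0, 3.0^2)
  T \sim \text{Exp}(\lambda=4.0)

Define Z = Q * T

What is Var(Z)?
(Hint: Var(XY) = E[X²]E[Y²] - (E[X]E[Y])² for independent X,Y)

Var(XY) = E[X²]E[Y²] - (E[X]E[Y])²
E[Q] = 0, Var(Q) = 9
E[T] = 0.25, Var(T) = 0.0625
E[Q²] = 9 + 0² = 9
E[T²] = 0.0625 + 0.25² = 0.125
Var(Z) = 9*0.125 - (0*0.25)²
= 1.125 - 0 = 1.125

1.125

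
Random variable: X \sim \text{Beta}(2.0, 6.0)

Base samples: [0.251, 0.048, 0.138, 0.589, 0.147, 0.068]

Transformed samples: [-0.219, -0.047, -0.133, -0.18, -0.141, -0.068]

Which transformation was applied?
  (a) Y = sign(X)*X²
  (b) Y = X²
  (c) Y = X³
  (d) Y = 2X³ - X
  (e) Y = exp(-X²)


Checking option (d) Y = 2X³ - X:
  X = 0.251 -> Y = -0.219 ✓
  X = 0.048 -> Y = -0.047 ✓
  X = 0.138 -> Y = -0.133 ✓
All samples match this transformation.

(d) 2X³ - X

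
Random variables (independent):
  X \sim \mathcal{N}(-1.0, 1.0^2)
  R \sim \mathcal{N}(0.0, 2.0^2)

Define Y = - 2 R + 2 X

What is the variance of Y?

For independent RVs: Var(aX + bY) = a²Var(X) + b²Var(Y)
Var(X) = 1
Var(R) = 4
Var(Y) = 2²*1 + (-2)²*4
= 4*1 + 4*4 = 20

20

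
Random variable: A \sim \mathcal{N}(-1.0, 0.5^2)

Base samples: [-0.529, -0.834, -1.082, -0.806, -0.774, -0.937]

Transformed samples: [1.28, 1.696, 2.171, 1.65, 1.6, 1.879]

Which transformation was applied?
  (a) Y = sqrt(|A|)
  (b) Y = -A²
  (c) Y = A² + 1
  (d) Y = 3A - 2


Checking option (c) Y = A² + 1:
  A = -0.529 -> Y = 1.28 ✓
  A = -0.834 -> Y = 1.696 ✓
  A = -1.082 -> Y = 2.171 ✓
All samples match this transformation.

(c) A² + 1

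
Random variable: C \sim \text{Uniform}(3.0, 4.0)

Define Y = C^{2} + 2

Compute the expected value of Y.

E[Y] = 1*E[C²] + 2
E[C] = 3.5
E[C²] = Var(C) + (E[C])² = 0.083333333 + 12.25 = 12.333333
E[Y] = 1*12.333333 + 2 = 14.333333

14.333333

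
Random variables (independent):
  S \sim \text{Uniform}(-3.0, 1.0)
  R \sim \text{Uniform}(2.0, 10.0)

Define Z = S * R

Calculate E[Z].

For independent RVs: E[XY] = E[X]*E[Y]
E[S] = -1
E[R] = 6
E[Z] = -1 * 6 = -6

-6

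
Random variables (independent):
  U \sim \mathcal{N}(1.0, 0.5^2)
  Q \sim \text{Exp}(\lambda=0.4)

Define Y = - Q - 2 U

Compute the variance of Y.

For independent RVs: Var(aX + bY) = a²Var(X) + b²Var(Y)
Var(U) = 0.25
Var(Q) = 6.25
Var(Y) = (-2)²*0.25 + (-1)²*6.25
= 4*0.25 + 1*6.25 = 7.25

7.25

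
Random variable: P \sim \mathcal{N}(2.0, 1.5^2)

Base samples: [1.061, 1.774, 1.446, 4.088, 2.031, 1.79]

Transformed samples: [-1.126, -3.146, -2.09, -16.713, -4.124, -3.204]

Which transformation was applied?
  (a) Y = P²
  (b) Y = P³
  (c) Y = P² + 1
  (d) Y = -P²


Checking option (d) Y = -P²:
  P = 1.061 -> Y = -1.126 ✓
  P = 1.774 -> Y = -3.146 ✓
  P = 1.446 -> Y = -2.09 ✓
All samples match this transformation.

(d) -P²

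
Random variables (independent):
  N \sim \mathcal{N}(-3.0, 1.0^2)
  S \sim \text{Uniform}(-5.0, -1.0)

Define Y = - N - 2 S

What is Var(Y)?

For independent RVs: Var(aX + bY) = a²Var(X) + b²Var(Y)
Var(N) = 1
Var(S) = 1.3333333
Var(Y) = (-1)²*1 + (-2)²*1.3333333
= 1*1 + 4*1.3333333 = 6.3333333

6.3333333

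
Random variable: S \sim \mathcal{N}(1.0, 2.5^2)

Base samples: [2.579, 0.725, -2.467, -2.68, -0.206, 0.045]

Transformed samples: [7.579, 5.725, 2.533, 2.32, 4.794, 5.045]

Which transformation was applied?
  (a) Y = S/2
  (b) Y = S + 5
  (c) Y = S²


Checking option (b) Y = S + 5:
  S = 2.579 -> Y = 7.579 ✓
  S = 0.725 -> Y = 5.725 ✓
  S = -2.467 -> Y = 2.533 ✓
All samples match this transformation.

(b) S + 5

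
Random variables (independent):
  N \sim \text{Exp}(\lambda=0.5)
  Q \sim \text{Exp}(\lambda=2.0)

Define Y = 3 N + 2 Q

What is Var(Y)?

For independent RVs: Var(aX + bY) = a²Var(X) + b²Var(Y)
Var(N) = 4
Var(Q) = 0.25
Var(Y) = 3²*4 + 2²*0.25
= 9*4 + 4*0.25 = 37

37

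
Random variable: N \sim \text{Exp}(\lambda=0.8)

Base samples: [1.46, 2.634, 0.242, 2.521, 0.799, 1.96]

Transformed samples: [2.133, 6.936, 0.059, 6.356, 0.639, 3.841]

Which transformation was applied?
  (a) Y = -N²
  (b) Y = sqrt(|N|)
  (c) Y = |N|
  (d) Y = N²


Checking option (d) Y = N²:
  N = 1.46 -> Y = 2.133 ✓
  N = 2.634 -> Y = 6.936 ✓
  N = 0.242 -> Y = 0.059 ✓
All samples match this transformation.

(d) N²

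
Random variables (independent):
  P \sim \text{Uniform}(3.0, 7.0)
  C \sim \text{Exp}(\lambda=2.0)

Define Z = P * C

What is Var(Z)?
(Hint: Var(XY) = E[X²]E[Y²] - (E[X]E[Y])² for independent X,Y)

Var(XY) = E[X²]E[Y²] - (E[X]E[Y])²
E[P] = 5, Var(P) = 1.3333333
E[C] = 0.5, Var(C) = 0.25
E[P²] = 1.3333333 + 5² = 26.333333
E[C²] = 0.25 + 0.5² = 0.5
Var(Z) = 26.333333*0.5 - (5*0.5)²
= 13.166667 - 6.25 = 6.9166667

6.9166667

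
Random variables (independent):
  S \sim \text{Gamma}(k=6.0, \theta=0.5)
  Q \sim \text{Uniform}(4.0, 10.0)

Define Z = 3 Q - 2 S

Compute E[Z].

E[Z] = -2*E[S] + 3*E[Q]
E[S] = 3
E[Q] = 7
E[Z] = -2*3 + 3*7 = 15

15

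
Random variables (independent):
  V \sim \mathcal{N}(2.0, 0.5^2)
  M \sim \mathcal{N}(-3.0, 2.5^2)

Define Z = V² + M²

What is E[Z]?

E[Z] = E[V²] + E[M²]
E[V²] = Var(V) + E[V]² = 0.25 + 4 = 4.25
E[M²] = Var(M) + E[M]² = 6.25 + 9 = 15.25
E[Z] = 4.25 + 15.25 = 19.5

19.5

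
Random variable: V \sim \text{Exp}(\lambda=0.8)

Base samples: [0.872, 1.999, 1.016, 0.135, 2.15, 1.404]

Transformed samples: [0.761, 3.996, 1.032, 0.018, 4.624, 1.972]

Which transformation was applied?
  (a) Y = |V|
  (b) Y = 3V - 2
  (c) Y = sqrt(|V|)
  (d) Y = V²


Checking option (d) Y = V²:
  V = 0.872 -> Y = 0.761 ✓
  V = 1.999 -> Y = 3.996 ✓
  V = 1.016 -> Y = 1.032 ✓
All samples match this transformation.

(d) V²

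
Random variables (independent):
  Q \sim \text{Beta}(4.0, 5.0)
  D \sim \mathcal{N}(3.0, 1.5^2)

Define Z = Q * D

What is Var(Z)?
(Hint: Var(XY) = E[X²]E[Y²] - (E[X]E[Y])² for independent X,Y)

Var(XY) = E[X²]E[Y²] - (E[X]E[Y])²
E[Q] = 0.44444444, Var(Q) = 0.024691358
E[D] = 3, Var(D) = 2.25
E[Q²] = 0.024691358 + 0.44444444² = 0.22222222
E[D²] = 2.25 + 3² = 11.25
Var(Z) = 0.22222222*11.25 - (0.44444444*3)²
= 2.5 - 1.7777778 = 0.72222222

0.72222222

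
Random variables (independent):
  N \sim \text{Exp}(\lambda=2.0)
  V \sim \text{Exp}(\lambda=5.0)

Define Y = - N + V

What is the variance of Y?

For independent RVs: Var(aX + bY) = a²Var(X) + b²Var(Y)
Var(N) = 0.25
Var(V) = 0.04
Var(Y) = (-1)²*0.25 + 1²*0.04
= 1*0.25 + 1*0.04 = 0.29

0.29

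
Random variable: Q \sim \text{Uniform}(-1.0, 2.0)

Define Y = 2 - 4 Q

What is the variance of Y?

For Y = aQ + b: Var(Y) = a² * Var(Q)
Var(Q) = (2 + 1)^2/12 = 0.75
Var(Y) = (-4)² * 0.75 = 16 * 0.75 = 12

12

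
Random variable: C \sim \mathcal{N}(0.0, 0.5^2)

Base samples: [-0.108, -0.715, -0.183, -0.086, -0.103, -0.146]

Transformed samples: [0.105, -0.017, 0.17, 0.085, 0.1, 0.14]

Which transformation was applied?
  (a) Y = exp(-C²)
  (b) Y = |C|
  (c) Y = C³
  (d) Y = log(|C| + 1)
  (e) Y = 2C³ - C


Checking option (e) Y = 2C³ - C:
  C = -0.108 -> Y = 0.105 ✓
  C = -0.715 -> Y = -0.017 ✓
  C = -0.183 -> Y = 0.17 ✓
All samples match this transformation.

(e) 2C³ - C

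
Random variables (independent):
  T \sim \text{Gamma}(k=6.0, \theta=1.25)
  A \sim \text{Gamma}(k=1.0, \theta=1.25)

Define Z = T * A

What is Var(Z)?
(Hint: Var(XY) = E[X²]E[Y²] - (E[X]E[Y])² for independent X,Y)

Var(XY) = E[X²]E[Y²] - (E[X]E[Y])²
E[T] = 7.5, Var(T) = 9.375
E[A] = 1.25, Var(A) = 1.5625
E[T²] = 9.375 + 7.5² = 65.625
E[A²] = 1.5625 + 1.25² = 3.125
Var(Z) = 65.625*3.125 - (7.5*1.25)²
= 205.07812 - 87.890625 = 117.1875

117.1875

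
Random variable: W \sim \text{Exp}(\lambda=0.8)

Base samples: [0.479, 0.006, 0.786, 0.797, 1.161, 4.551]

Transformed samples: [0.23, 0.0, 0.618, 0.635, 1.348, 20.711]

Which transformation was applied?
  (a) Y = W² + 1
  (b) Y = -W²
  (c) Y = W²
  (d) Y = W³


Checking option (c) Y = W²:
  W = 0.479 -> Y = 0.23 ✓
  W = 0.006 -> Y = 0.0 ✓
  W = 0.786 -> Y = 0.618 ✓
All samples match this transformation.

(c) W²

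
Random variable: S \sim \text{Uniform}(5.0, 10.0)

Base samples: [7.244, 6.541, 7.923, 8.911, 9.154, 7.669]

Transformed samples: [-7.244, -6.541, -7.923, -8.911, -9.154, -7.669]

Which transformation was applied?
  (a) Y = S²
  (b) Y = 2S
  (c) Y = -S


Checking option (c) Y = -S:
  S = 7.244 -> Y = -7.244 ✓
  S = 6.541 -> Y = -6.541 ✓
  S = 7.923 -> Y = -7.923 ✓
All samples match this transformation.

(c) -S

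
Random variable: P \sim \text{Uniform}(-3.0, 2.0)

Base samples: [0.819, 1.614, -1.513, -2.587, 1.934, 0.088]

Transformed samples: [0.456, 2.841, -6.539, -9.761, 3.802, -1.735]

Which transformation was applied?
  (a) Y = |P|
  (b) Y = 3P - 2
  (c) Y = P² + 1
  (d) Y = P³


Checking option (b) Y = 3P - 2:
  P = 0.819 -> Y = 0.456 ✓
  P = 1.614 -> Y = 2.841 ✓
  P = -1.513 -> Y = -6.539 ✓
All samples match this transformation.

(b) 3P - 2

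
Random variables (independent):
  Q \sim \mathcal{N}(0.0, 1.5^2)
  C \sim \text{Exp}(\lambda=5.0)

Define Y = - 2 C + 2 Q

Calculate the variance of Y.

For independent RVs: Var(aX + bY) = a²Var(X) + b²Var(Y)
Var(Q) = 2.25
Var(C) = 0.04
Var(Y) = 2²*2.25 + (-2)²*0.04
= 4*2.25 + 4*0.04 = 9.16

9.16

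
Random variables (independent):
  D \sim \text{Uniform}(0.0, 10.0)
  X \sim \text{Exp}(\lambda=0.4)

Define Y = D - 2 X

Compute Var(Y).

For independent RVs: Var(aX + bY) = a²Var(X) + b²Var(Y)
Var(D) = 8.3333333
Var(X) = 6.25
Var(Y) = 1²*8.3333333 + (-2)²*6.25
= 1*8.3333333 + 4*6.25 = 33.333333

33.333333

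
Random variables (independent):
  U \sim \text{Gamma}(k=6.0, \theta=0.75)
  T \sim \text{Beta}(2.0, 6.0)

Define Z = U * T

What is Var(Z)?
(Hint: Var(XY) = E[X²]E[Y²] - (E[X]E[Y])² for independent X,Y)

Var(XY) = E[X²]E[Y²] - (E[X]E[Y])²
E[U] = 4.5, Var(U) = 3.375
E[T] = 0.25, Var(T) = 0.020833333
E[U²] = 3.375 + 4.5² = 23.625
E[T²] = 0.020833333 + 0.25² = 0.083333333
Var(Z) = 23.625*0.083333333 - (4.5*0.25)²
= 1.96875 - 1.265625 = 0.703125

0.703125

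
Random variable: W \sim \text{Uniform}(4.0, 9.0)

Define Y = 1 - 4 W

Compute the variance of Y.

For Y = aW + b: Var(Y) = a² * Var(W)
Var(W) = (9 - 4)^2/12 = 2.0833333
Var(Y) = (-4)² * 2.0833333 = 16 * 2.0833333 = 33.333333

33.333333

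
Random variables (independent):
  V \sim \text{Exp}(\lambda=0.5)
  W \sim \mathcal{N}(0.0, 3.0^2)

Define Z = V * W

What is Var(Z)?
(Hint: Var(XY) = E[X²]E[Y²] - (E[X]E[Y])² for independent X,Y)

Var(XY) = E[X²]E[Y²] - (E[X]E[Y])²
E[V] = 2, Var(V) = 4
E[W] = 0, Var(W) = 9
E[V²] = 4 + 2² = 8
E[W²] = 9 + 0² = 9
Var(Z) = 8*9 - (2*0)²
= 72 - 0 = 72

72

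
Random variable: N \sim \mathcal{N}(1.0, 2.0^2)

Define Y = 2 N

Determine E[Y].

For Y = 2N:
E[Y] = 2 * E[N]
E[N] = 1.0 = 1
E[Y] = 2 * 1 = 2

2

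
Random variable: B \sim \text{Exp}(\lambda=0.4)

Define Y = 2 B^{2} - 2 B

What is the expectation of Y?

E[Y] = 2*E[B²] - 2*E[B]
E[B] = 2.5
E[B²] = Var(B) + (E[B])² = 6.25 + 6.25 = 12.5
E[Y] = 2*12.5 - 2*2.5 = 20

20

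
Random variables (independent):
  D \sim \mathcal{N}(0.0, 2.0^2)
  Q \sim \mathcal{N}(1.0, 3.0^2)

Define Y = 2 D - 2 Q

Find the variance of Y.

For independent RVs: Var(aX + bY) = a²Var(X) + b²Var(Y)
Var(D) = 4
Var(Q) = 9
Var(Y) = 2²*4 + (-2)²*9
= 4*4 + 4*9 = 52

52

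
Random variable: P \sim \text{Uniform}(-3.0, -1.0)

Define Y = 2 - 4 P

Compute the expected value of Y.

For Y = -4P + 2:
E[Y] = -4 * E[P] + 2
E[P] = (-3 - 1)/2 = -2
E[Y] = -4 * (-2) + 2 = 10

10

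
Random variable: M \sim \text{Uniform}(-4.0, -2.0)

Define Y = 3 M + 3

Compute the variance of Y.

For Y = aM + b: Var(Y) = a² * Var(M)
Var(M) = (-2 + 4)^2/12 = 0.33333333
Var(Y) = 3² * 0.33333333 = 9 * 0.33333333 = 3

3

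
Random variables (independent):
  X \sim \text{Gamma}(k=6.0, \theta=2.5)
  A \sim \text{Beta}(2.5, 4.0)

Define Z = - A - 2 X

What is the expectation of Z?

E[Z] = -2*E[X] - 1*E[A]
E[X] = 15
E[A] = 0.38461538
E[Z] = -2*15 - 1*0.38461538 = -30.384615

-30.384615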